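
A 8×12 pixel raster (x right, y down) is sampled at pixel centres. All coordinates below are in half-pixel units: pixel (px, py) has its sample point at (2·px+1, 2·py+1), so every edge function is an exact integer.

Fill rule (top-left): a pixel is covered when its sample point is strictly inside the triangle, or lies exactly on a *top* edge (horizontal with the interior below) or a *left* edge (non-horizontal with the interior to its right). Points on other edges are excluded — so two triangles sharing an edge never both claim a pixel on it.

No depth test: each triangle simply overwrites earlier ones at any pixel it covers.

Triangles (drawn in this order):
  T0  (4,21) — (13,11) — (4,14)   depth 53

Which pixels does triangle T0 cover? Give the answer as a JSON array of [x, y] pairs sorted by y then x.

T0:
  2·area = 63  (B↔C swapped to make it positive)
  edge (4, 21)→(4, 14): d=(0,-7) top-left  bias=+0
  edge (4, 14)→(13, 11): d=(9,-3) top-left  bias=+0
  edge (13, 11)→(4, 21): d=(-9,10) right/bottom  bias=-1
    (6,5)@(13, 11): e=[63,0,0] → .  [on edge]
    (3,6)@(7, 13): e=[21,0,42] → X  [on edge]
    (4,6)@(9, 13): e=[35,6,22] → X
    (5,6)@(11, 13): e=[49,12,2] → X
    (6,6)@(13, 13): e=[63,18,-18] → .
    (0,7)@(1, 15): e=[-21,0,84] → .  [on edge]
    (2,7)@(5, 15): e=[7,12,44] → X
    (5,7)@(11, 15): e=[49,30,-16] → .
    (2,8)@(5, 17): e=[7,30,26] → X
    (4,8)@(9, 17): e=[35,42,-14] → .
    (2,9)@(5, 19): e=[7,48,8] → X
    (3,9)@(7, 19): e=[21,54,-12] → .
  covered (9 px):
    . . . . . . . .
    . . . . . . . .
    . . . . . . . .
    . . . . . . . .
    . . . . . . . .
    . . . . . . . .
    . . . X X X . .
    . . X X X . . .
    . . X X . . . .
    . . X . . . . .
    . . . . . . . .
    . . . . . . . .

Answer: [[3,6],[4,6],[5,6],[2,7],[3,7],[4,7],[2,8],[3,8],[2,9]]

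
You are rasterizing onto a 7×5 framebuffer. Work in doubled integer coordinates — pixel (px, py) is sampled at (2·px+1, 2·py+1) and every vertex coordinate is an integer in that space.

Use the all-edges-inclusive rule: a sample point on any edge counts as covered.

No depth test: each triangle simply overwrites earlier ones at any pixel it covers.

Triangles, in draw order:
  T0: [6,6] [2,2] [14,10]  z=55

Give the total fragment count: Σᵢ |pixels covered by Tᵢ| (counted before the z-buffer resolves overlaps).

T0:
  2·area = 16
  edge (6, 6)→(2, 2): d=(-4,-4) inclusive
  edge (2, 2)→(14, 10): d=(12,8) inclusive
  edge (14, 10)→(6, 6): d=(-8,-4) inclusive
    (0,0)@(1, 1): e=[0,-4,20] → ·  [on edge]
    (1,1)@(3, 3): e=[0,4,12] → █  [on edge]
    (2,1)@(5, 3): e=[8,-12,20] → ·
    (1,2)@(3, 5): e=[-8,28,-4] → ·
    (2,2)@(5, 5): e=[0,12,4] → █  [on edge]
    (3,2)@(7, 5): e=[8,-4,12] → ·
    (2,3)@(5, 7): e=[-8,36,-12] → ·
    (3,3)@(7, 7): e=[0,20,-4] → ·  [on edge]
    (4,3)@(9, 7): e=[8,4,4] → █
    (5,3)@(11, 7): e=[16,-12,12] → ·
    (4,4)@(9, 9): e=[0,28,-12] → ·  [on edge]
  covered (3 px):
    · · · · · · ·
    · █ · · · · ·
    · · █ · · · ·
    · · · · █ · ·
    · · · · · · ·

Result: 3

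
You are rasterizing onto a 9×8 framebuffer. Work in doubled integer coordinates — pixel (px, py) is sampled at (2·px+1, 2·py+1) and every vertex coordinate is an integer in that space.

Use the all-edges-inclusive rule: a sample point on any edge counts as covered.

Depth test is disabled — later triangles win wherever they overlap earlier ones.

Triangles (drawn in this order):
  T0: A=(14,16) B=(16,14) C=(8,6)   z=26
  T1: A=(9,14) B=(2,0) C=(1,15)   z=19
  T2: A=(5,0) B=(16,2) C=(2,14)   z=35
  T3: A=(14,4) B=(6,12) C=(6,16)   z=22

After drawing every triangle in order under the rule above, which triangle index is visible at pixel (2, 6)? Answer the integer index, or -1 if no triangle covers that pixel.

T0:
  2·area = 32  (B↔C swapped to make it positive)
  edge (14, 16)→(8, 6): d=(-6,-10) inclusive
  edge (8, 6)→(16, 14): d=(8,8) inclusive
  edge (16, 14)→(14, 16): d=(-2,2) inclusive
    (1,0)@(3, 1): e=[-20,0,52] → .  [on edge]
    (2,0)@(5, 1): e=[0,-16,48] → .  [on edge]
    (2,1)@(5, 3): e=[-12,0,44] → .  [on edge]
    (3,2)@(7, 5): e=[-4,0,36] → .  [on edge]
    (4,3)@(9, 7): e=[4,0,28] → X  [on edge]
    (5,3)@(11, 7): e=[24,-16,24] → .
    (4,4)@(9, 9): e=[-8,16,24] → .
    (5,4)@(11, 9): e=[12,0,20] → X  [on edge]
    (6,4)@(13, 9): e=[32,-16,16] → .
    (5,5)@(11, 11): e=[0,16,16] → X  [on edge]
    (6,5)@(13, 11): e=[20,0,12] → X  [on edge]
    (7,5)@(15, 11): e=[40,-16,8] → .
    (7,6)@(15, 13): e=[28,0,4] → X  [on edge]
    (8,6)@(17, 13): e=[48,-16,0] → .  [on edge]
    (7,7)@(15, 15): e=[16,16,0] → X  [on edge]
    (8,7)@(17, 15): e=[36,0,-4] → .  [on edge]
  covered (7 px):
    . . . . . . . . .
    . . . . . . . . .
    . . . . . . . . .
    . . . . X . . . .
    . . . . . X . . .
    . . . . . X X . .
    . . . . . . X X .
    . . . . . . . X .
T1:
  2·area = 119  (B↔C swapped to make it positive)
  edge (9, 14)→(1, 15): d=(-8,1) inclusive
  edge (1, 15)→(2, 0): d=(1,-15) inclusive
  edge (2, 0)→(9, 14): d=(7,14) inclusive
    (1,1)@(3, 3): e=[94,18,7] → X
    (2,1)@(5, 3): e=[92,48,-21] → .
    (1,2)@(3, 5): e=[78,20,21] → X
    (2,2)@(5, 5): e=[76,50,-7] → .
    (1,3)@(3, 7): e=[62,22,35] → X
    (2,3)@(5, 7): e=[60,52,7] → X
    (3,3)@(7, 7): e=[58,82,-21] → .
    (1,4)@(3, 9): e=[46,24,49] → X
    (3,4)@(7, 9): e=[42,84,-7] → .
    (1,5)@(3, 11): e=[30,26,63] → X
    (3,5)@(7, 11): e=[26,86,7] → X
    (4,5)@(9, 11): e=[24,116,-21] → .
    (8,6)@(17, 13): e=[0,238,-119] → .  [on edge]
    (0,7)@(1, 15): e=[0,0,119] → X  [on edge]
  covered (13 px):
    . . . . . . . . .
    . X . . . . . . .
    . X . . . . . . .
    . X X . . . . . .
    . X X . . . . . .
    . X X X . . . . .
    . X X X . . . . .
    X . . . . . . . .
T2:
  2·area = 160
  edge (5, 0)→(16, 2): d=(11,2) inclusive
  edge (16, 2)→(2, 14): d=(-14,12) inclusive
  edge (2, 14)→(5, 0): d=(3,-14) inclusive
    (2,0)@(5, 1): e=[11,146,3] → X
    (3,0)@(7, 1): e=[7,122,31] → X
    (4,0)@(9, 1): e=[3,98,59] → X
    (5,0)@(11, 1): e=[-1,74,87] → .
    (2,1)@(5, 3): e=[33,118,9] → X
    (5,1)@(11, 3): e=[21,46,93] → X
    (6,1)@(13, 3): e=[17,22,121] → X
    (7,1)@(15, 3): e=[13,-2,149] → .
    (2,2)@(5, 5): e=[55,90,15] → X
    (6,2)@(13, 5): e=[39,-6,127] → .
    (2,3)@(5, 7): e=[77,62,21] → X
    (5,3)@(11, 7): e=[65,-10,105] → .
  covered (20 px):
    . . X X X . . . .
    . . X X X X X . .
    . . X X X X . . .
    . . X X X . . . .
    . . X X . . . . .
    . X X . . . . . .
    . X . . . . . . .
    . . . . . . . . .
T3:
  2·area = 32  (B↔C swapped to make it positive)
  edge (14, 4)→(6, 16): d=(-8,12) inclusive
  edge (6, 16)→(6, 12): d=(0,-4) inclusive
  edge (6, 12)→(14, 4): d=(8,-8) inclusive
    (8,0)@(17, 1): e=[-12,44,0] → .  [on edge]
    (7,1)@(15, 3): e=[-4,36,0] → .  [on edge]
    (6,2)@(13, 5): e=[4,28,0] → X  [on edge]
    (7,2)@(15, 5): e=[-20,36,16] → .
    (5,3)@(11, 7): e=[12,20,0] → X  [on edge]
    (6,3)@(13, 7): e=[-12,28,16] → .
    (4,4)@(9, 9): e=[20,12,0] → X  [on edge]
    (5,4)@(11, 9): e=[-4,20,16] → .
    (3,5)@(7, 11): e=[28,4,0] → X  [on edge]
    (5,5)@(11, 11): e=[-20,20,32] → .
    (2,6)@(5, 13): e=[36,-4,0] → .  [on edge]
    (3,6)@(7, 13): e=[12,4,16] → X
    (1,7)@(3, 15): e=[44,-12,0] → .  [on edge]
  covered (6 px):
    . . . . . . . . .
    . . . . . . . . .
    . . . . . . X . .
    . . . . . X . . .
    . . . . X . . . .
    . . . X X . . . .
    . . . X . . . . .
    . . . . . . . . .

Z-buffer (winner per pixel, '.' = empty):
  . . 2 2 2 . . . .
  . 1 2 2 2 2 2 . .
  . 1 2 2 2 2 3 . .
  . 1 2 2 2 3 . . .
  . 1 2 2 3 0 . . .
  . 2 2 3 3 0 0 . .
  . 2 1 3 . . 0 0 .
  1 . . . . . . 0 .

Result: 1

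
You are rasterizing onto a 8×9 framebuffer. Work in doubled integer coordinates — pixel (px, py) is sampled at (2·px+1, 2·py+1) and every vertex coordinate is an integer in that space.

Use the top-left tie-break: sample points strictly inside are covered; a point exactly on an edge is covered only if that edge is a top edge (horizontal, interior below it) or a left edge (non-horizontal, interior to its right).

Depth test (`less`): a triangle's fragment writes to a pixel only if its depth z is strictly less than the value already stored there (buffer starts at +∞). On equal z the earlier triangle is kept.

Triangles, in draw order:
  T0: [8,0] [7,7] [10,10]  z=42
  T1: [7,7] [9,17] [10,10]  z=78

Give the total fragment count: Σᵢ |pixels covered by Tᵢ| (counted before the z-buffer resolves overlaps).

T0:
  2·area = 24  (B↔C swapped to make it positive)
  edge (8, 0)→(10, 10): d=(2,10) right/bottom  bias=-1
  edge (10, 10)→(7, 7): d=(-3,-3) top-left  bias=+0
  edge (7, 7)→(8, 0): d=(1,-7) top-left  bias=+0
    (0,0)@(1, 1): e=[72,0,-48] → ·  [on edge]
    (1,1)@(3, 3): e=[56,0,-32] → ·  [on edge]
    (2,2)@(5, 5): e=[40,0,-16] → ·  [on edge]
    (4,2)@(9, 5): e=[0,12,12] → ·  [on edge]
    (3,3)@(7, 7): e=[24,0,0] → █  [on edge]
    (4,3)@(9, 7): e=[4,6,14] → █
    (5,3)@(11, 7): e=[-16,12,28] → ·
    (3,4)@(7, 9): e=[28,-6,2] → ·
    (4,4)@(9, 9): e=[8,0,16] → █  [on edge]
    (5,4)@(11, 9): e=[-12,6,30] → ·
    (4,5)@(9, 11): e=[12,-6,18] → ·
    (5,5)@(11, 11): e=[-8,0,32] → ·  [on edge]
    (6,6)@(13, 13): e=[-24,0,48] → ·  [on edge]
    (5,7)@(11, 15): e=[0,-12,36] → ·  [on edge]
    (7,7)@(15, 15): e=[-40,0,64] → ·  [on edge]
  covered (3 px):
    · · · · · · · ·
    · · · · · · · ·
    · · · · · · · ·
    · · · █ █ · · ·
    · · · · █ · · ·
    · · · · · · · ·
    · · · · · · · ·
    · · · · · · · ·
    · · · · · · · ·
T1:
  2·area = 24  (B↔C swapped to make it positive)
  edge (7, 7)→(10, 10): d=(3,3) right/bottom  bias=-1
  edge (10, 10)→(9, 17): d=(-1,7) right/bottom  bias=-1
  edge (9, 17)→(7, 7): d=(-2,-10) top-left  bias=+0
    (0,0)@(1, 1): e=[0,72,-48] → ·  [on edge]
    (1,1)@(3, 3): e=[0,56,-32] → ·  [on edge]
    (5,1)@(11, 3): e=[-24,0,48] → ·  [on edge]
    (2,2)@(5, 5): e=[0,40,-16] → ·  [on edge]
    (3,3)@(7, 7): e=[0,24,0] → ·  [on edge]
    (4,4)@(9, 9): e=[0,8,16] → ·  [on edge]
    (4,5)@(9, 11): e=[6,6,12] → █
    (5,5)@(11, 11): e=[0,-8,32] → ·  [on edge]
    (4,6)@(9, 13): e=[12,4,8] → █
    (5,6)@(11, 13): e=[6,-10,28] → ·
    (6,6)@(13, 13): e=[0,-24,48] → ·  [on edge]
    (4,7)@(9, 15): e=[18,2,4] → █
    (7,7)@(15, 15): e=[0,-40,64] → ·  [on edge]
    (4,8)@(9, 17): e=[24,0,0] → ·  [on edge]
  covered (3 px):
    · · · · · · · ·
    · · · · · · · ·
    · · · · · · · ·
    · · · · · · · ·
    · · · · · · · ·
    · · · · █ · · ·
    · · · · █ · · ·
    · · · · █ · · ·
    · · · · · · · ·

Result: 6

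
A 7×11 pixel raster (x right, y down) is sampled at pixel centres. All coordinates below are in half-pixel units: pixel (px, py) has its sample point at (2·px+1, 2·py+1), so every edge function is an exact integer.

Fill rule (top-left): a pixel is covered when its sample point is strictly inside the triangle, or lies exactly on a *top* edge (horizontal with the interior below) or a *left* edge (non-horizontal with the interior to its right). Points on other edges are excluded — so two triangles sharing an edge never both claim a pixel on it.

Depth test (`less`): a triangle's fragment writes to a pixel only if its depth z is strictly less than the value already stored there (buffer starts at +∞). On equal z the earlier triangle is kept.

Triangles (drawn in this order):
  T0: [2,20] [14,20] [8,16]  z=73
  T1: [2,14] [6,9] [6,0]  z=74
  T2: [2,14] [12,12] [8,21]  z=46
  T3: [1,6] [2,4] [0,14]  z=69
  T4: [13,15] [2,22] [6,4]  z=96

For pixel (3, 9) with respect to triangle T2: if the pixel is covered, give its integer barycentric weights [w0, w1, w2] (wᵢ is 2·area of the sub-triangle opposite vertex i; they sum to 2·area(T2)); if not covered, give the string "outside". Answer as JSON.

T0:
  2·area = 48  (B↔C swapped to make it positive)
  edge (2, 20)→(8, 16): d=(6,-4) top-left  bias=+0
  edge (8, 16)→(14, 20): d=(6,4) right/bottom  bias=-1
  edge (14, 20)→(2, 20): d=(-12,0) right/bottom  bias=-1
    (3,8)@(7, 17): e=[2,10,36] → X
    (4,8)@(9, 17): e=[10,2,36] → X
    (5,8)@(11, 17): e=[18,-6,36] → .
    (2,9)@(5, 19): e=[6,30,12] → X
    (5,9)@(11, 19): e=[30,6,12] → X
    (6,9)@(13, 19): e=[38,-2,12] → .
    (2,10)@(5, 21): e=[18,42,-12] → .
    (3,10)@(7, 21): e=[26,34,-12] → .
    (4,10)@(9, 21): e=[34,26,-12] → .
    (5,10)@(11, 21): e=[42,18,-12] → .
  covered (6 px):
    . . . . . . .
    . . . . . . .
    . . . . . . .
    . . . . . . .
    . . . . . . .
    . . . . . . .
    . . . . . . .
    . . . . . . .
    . . . X X . .
    . . X X X X .
    . . . . . . .
T1:
  2·area = 36  (B↔C swapped to make it positive)
  edge (2, 14)→(6, 0): d=(4,-14) top-left  bias=+0
  edge (6, 0)→(6, 9): d=(0,9) right/bottom  bias=-1
  edge (6, 9)→(2, 14): d=(-4,5) right/bottom  bias=-1
    (2,2)@(5, 5): e=[6,9,21] → X
    (3,2)@(7, 5): e=[34,-9,11] → .
    (2,3)@(5, 7): e=[14,9,13] → X
    (3,3)@(7, 7): e=[42,-9,3] → .
    (2,4)@(5, 9): e=[22,9,5] → X
    (3,4)@(7, 9): e=[50,-9,-5] → .
    (1,5)@(3, 11): e=[2,27,7] → X
    (2,5)@(5, 11): e=[30,9,-3] → .
    (1,6)@(3, 13): e=[10,27,-1] → .
  covered (4 px):
    . . . . . . .
    . . . . . . .
    . . X . . . .
    . . X . . . .
    . . X . . . .
    . X . . . . .
    . . . . . . .
    . . . . . . .
    . . . . . . .
    . . . . . . .
    . . . . . . .
T2:
  2·area = 82
  edge (2, 14)→(12, 12): d=(10,-2) top-left  bias=+0
  edge (12, 12)→(8, 21): d=(-4,9) right/bottom  bias=-1
  edge (8, 21)→(2, 14): d=(-6,-7) top-left  bias=+0
    (3,6)@(7, 13): e=[0,41,41] → X  [on edge]
    (4,6)@(9, 13): e=[4,23,55] → X
    (5,6)@(11, 13): e=[8,5,69] → X
    (6,6)@(13, 13): e=[12,-13,83] → .
    (1,7)@(3, 15): e=[12,69,1] → X
    (2,7)@(5, 15): e=[16,51,15] → X
    (5,7)@(11, 15): e=[28,-3,57] → .
    (1,8)@(3, 17): e=[32,61,-11] → .
    (2,8)@(5, 17): e=[36,43,3] → X
    (5,8)@(11, 17): e=[48,-11,45] → .
    (2,9)@(5, 19): e=[56,35,-9] → .
    (3,9)@(7, 19): e=[60,17,5] → X
  covered (11 px):
    . . . . . . .
    . . . . . . .
    . . . . . . .
    . . . . . . .
    . . . . . . .
    . . . . . . .
    . . . X X X .
    . X X X X . .
    . . X X X . .
    . . . X . . .
    . . . . . . .
T3:
  2·area = 6
  edge (1, 6)→(2, 4): d=(1,-2) top-left  bias=+0
  edge (2, 4)→(0, 14): d=(-2,10) right/bottom  bias=-1
  edge (0, 14)→(1, 6): d=(1,-8) top-left  bias=+0
    (0,3)@(1, 7): e=[1,4,1] → X
    (1,3)@(3, 7): e=[5,-16,17] → .
    (0,4)@(1, 9): e=[3,0,3] → .  [on edge]
  covered (1 px):
    . . . . . . .
    . . . . . . .
    . . . . . . .
    X . . . . . .
    . . . . . . .
    . . . . . . .
    . . . . . . .
    . . . . . . .
    . . . . . . .
    . . . . . . .
    . . . . . . .
T4:
  2·area = 170
  edge (13, 15)→(2, 22): d=(-11,7) right/bottom  bias=-1
  edge (2, 22)→(6, 4): d=(4,-18) top-left  bias=+0
  edge (6, 4)→(13, 15): d=(7,11) right/bottom  bias=-1
    (3,3)@(7, 7): e=[130,30,10] → X
    (4,3)@(9, 7): e=[116,66,-12] → .
    (2,4)@(5, 9): e=[122,2,46] → X
    (4,4)@(9, 9): e=[94,74,2] → X
    (5,4)@(11, 9): e=[80,110,-20] → .
    (2,5)@(5, 11): e=[100,10,60] → X
    (5,5)@(11, 11): e=[58,118,-6] → .
    (2,6)@(5, 13): e=[78,18,74] → X
    (5,6)@(11, 13): e=[36,126,8] → X
    (6,6)@(13, 13): e=[22,162,-14] → .
    (2,7)@(5, 15): e=[56,26,88] → X
    (6,7)@(13, 15): e=[0,170,0] → .  [on edge]
  covered (21 px):
    . . . . . . .
    . . . . . . .
    . . . . . . .
    . . . X . . .
    . . X X X . .
    . . X X X . .
    . . X X X X .
    . . X X X X .
    . . X X X . .
    . X X . . . .
    . X . . . . .

Final: [17,5,60]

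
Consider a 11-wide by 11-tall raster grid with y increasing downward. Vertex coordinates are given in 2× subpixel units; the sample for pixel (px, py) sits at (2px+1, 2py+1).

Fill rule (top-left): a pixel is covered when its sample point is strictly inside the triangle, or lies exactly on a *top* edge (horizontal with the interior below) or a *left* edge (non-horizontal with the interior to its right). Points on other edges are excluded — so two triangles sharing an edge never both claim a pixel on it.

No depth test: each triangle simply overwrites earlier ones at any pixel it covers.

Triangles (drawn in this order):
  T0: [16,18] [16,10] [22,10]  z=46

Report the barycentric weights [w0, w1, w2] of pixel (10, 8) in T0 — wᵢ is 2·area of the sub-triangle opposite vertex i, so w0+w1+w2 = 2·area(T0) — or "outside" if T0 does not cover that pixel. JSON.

T0:
  2·area = 48
  edge (16, 18)→(16, 10): d=(0,-8) top-left  bias=+0
  edge (16, 10)→(22, 10): d=(6,0) top-left  bias=+0
  edge (22, 10)→(16, 18): d=(-6,8) right/bottom  bias=-1
    (8,5)@(17, 11): e=[8,6,34] → #
    (9,5)@(19, 11): e=[24,6,18] → #
    (10,5)@(21, 11): e=[40,6,2] → #
    (8,6)@(17, 13): e=[8,18,22] → #
    (10,6)@(21, 13): e=[40,18,-10] → ·
    (8,7)@(17, 15): e=[8,30,10] → #
    (9,7)@(19, 15): e=[24,30,-6] → ·
    (8,8)@(17, 17): e=[8,42,-2] → ·
  covered (6 px):
    · · · · · · · · · · ·
    · · · · · · · · · · ·
    · · · · · · · · · · ·
    · · · · · · · · · · ·
    · · · · · · · · · · ·
    · · · · · · · · # # #
    · · · · · · · · # # ·
    · · · · · · · · # · ·
    · · · · · · · · · · ·
    · · · · · · · · · · ·
    · · · · · · · · · · ·

Final: "outside"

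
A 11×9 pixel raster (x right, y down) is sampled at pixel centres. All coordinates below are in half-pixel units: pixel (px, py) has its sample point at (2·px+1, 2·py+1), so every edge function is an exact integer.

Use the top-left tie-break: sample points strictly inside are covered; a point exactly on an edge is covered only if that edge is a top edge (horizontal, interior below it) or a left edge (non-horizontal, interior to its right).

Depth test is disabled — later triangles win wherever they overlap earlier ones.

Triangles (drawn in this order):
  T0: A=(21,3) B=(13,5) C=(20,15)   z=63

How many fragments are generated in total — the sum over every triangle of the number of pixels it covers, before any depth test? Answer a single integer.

T0:
  2·area = 94  (B↔C swapped to make it positive)
  edge (21, 3)→(20, 15): d=(-1,12) right/bottom  bias=-1
  edge (20, 15)→(13, 5): d=(-7,-10) top-left  bias=+0
  edge (13, 5)→(21, 3): d=(8,-2) top-left  bias=+0
    (10,1)@(21, 3): e=[0,94,0] → ·  [on edge]
    (6,2)@(13, 5): e=[94,0,0] → █  [on edge]
    (7,2)@(15, 5): e=[70,20,4] → █
    (8,2)@(17, 5): e=[46,40,8] → █
    (9,2)@(19, 5): e=[22,60,12] → █
    (10,2)@(21, 5): e=[-2,80,16] → ·
    (2,3)@(5, 7): e=[188,-94,0] → ·  [on edge]
    (6,3)@(13, 7): e=[92,-14,16] → ·
    (7,3)@(15, 7): e=[68,6,20] → █
    (10,3)@(21, 7): e=[-4,66,32] → ·
    (7,4)@(15, 9): e=[66,-8,36] → ·
    (8,4)@(17, 9): e=[42,12,40] → █
  covered (11 px):
    · · · · · · · · · · ·
    · · · · · · · · · · ·
    · · · · · · █ █ █ █ ·
    · · · · · · · █ █ █ ·
    · · · · · · · · █ █ ·
    · · · · · · · · · █ ·
    · · · · · · · · · █ ·
    · · · · · · · · · · ·
    · · · · · · · · · · ·

Answer: 11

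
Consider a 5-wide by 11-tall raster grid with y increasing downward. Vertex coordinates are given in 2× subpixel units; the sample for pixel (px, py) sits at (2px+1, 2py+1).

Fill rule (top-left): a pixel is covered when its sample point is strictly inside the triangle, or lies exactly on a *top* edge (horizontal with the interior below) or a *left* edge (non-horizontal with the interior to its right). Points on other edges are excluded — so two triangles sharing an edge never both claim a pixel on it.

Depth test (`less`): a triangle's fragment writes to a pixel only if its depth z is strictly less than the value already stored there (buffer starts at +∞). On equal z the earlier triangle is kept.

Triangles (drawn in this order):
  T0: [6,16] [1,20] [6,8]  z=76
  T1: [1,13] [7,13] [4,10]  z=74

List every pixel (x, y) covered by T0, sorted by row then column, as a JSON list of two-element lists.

T0:
  2·area = 40
  edge (6, 16)→(1, 20): d=(-5,4) right/bottom  bias=-1
  edge (1, 20)→(6, 8): d=(5,-12) top-left  bias=+0
  edge (6, 8)→(6, 16): d=(0,8) right/bottom  bias=-1
    (2,5)@(5, 11): e=[29,3,8] → █
    (3,5)@(7, 11): e=[21,27,-8] → ·
    (2,6)@(5, 13): e=[19,13,8] → █
    (3,6)@(7, 13): e=[11,37,-8] → ·
    (2,7)@(5, 15): e=[9,23,8] → █
    (3,7)@(7, 15): e=[1,47,-8] → ·
    (1,8)@(3, 17): e=[7,9,24] → █
    (2,8)@(5, 17): e=[-1,33,8] → ·
    (1,9)@(3, 19): e=[-3,19,24] → ·
  covered (4 px):
    · · · · ·
    · · · · ·
    · · · · ·
    · · · · ·
    · · · · ·
    · · █ · ·
    · · █ · ·
    · · █ · ·
    · █ · · ·
    · · · · ·
    · · · · ·
T1:
  2·area = 18  (B↔C swapped to make it positive)
  edge (1, 13)→(4, 10): d=(3,-3) top-left  bias=+0
  edge (4, 10)→(7, 13): d=(3,3) right/bottom  bias=-1
  edge (7, 13)→(1, 13): d=(-6,0) right/bottom  bias=-1
    (4,2)@(9, 5): e=[0,-30,48] → ·  [on edge]
    (0,3)@(1, 7): e=[-18,0,36] → ·  [on edge]
    (3,3)@(7, 7): e=[0,-18,36] → ·  [on edge]
    (1,4)@(3, 9): e=[-6,0,24] → ·  [on edge]
    (2,4)@(5, 9): e=[0,-6,24] → ·  [on edge]
    (1,5)@(3, 11): e=[0,6,12] → █  [on edge]
    (2,5)@(5, 11): e=[6,0,12] → ·  [on edge]
    (0,6)@(1, 13): e=[0,18,0] → ·  [on edge]
    (1,6)@(3, 13): e=[6,12,0] → ·  [on edge]
    (2,6)@(5, 13): e=[12,6,0] → ·  [on edge]
    (3,6)@(7, 13): e=[18,0,0] → ·  [on edge]
    (4,6)@(9, 13): e=[24,-6,0] → ·  [on edge]
    (4,7)@(9, 15): e=[30,0,-12] → ·  [on edge]
  covered (1 px):
    · · · · ·
    · · · · ·
    · · · · ·
    · · · · ·
    · · · · ·
    · █ · · ·
    · · · · ·
    · · · · ·
    · · · · ·
    · · · · ·
    · · · · ·

Answer: [[2,5],[2,6],[2,7],[1,8]]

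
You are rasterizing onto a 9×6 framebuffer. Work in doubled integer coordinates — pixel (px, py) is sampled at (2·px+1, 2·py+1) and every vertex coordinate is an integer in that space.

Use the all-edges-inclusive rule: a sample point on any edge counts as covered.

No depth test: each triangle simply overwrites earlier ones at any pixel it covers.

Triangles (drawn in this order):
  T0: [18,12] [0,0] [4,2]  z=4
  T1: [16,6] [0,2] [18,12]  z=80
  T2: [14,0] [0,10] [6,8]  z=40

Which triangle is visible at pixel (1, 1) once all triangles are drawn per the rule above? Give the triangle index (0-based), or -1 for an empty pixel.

T0:
  2·area = 12
  edge (18, 12)→(0, 0): d=(-18,-12) inclusive
  edge (0, 0)→(4, 2): d=(4,2) inclusive
  edge (4, 2)→(18, 12): d=(14,10) inclusive
    (2,1)@(5, 3): e=[6,2,4] → X
    (3,1)@(7, 3): e=[30,-2,-16] → .
    (2,2)@(5, 5): e=[-30,10,32] → .
    (5,3)@(11, 7): e=[6,6,0] → X  [on edge]
    (6,3)@(13, 7): e=[30,2,-20] → .
    (5,4)@(11, 9): e=[-30,14,28] → .
  covered (2 px):
    . . . . . . . . .
    . . X . . . . . .
    . . . . . . . . .
    . . . . . X . . .
    . . . . . . . . .
    . . . . . . . . .
T1:
  2·area = 88  (B↔C swapped to make it positive)
  edge (16, 6)→(18, 12): d=(2,6) inclusive
  edge (18, 12)→(0, 2): d=(-18,-10) inclusive
  edge (0, 2)→(16, 6): d=(16,4) inclusive
    (1,1)@(3, 3): e=[72,12,4] → X
    (2,1)@(5, 3): e=[60,32,-4] → .
    (7,1)@(15, 3): e=[0,132,-44] → .  [on edge]
    (1,2)@(3, 5): e=[76,-24,36] → .
    (3,2)@(7, 5): e=[52,16,20] → X
    (4,2)@(9, 5): e=[40,36,12] → X
    (5,2)@(11, 5): e=[28,56,4] → X
    (6,2)@(13, 5): e=[16,76,-4] → .
    (3,3)@(7, 7): e=[56,-20,52] → .
    (4,3)@(9, 7): e=[44,0,44] → X  [on edge]
    (6,3)@(13, 7): e=[20,40,28] → X
    (7,3)@(15, 7): e=[8,60,20] → X
    (8,4)@(17, 9): e=[0,44,44] → X  [on edge]
  covered (12 px):
    . . . . . . . . .
    . X . . . . . . .
    . . . X X X . . .
    . . . . X X X X .
    . . . . . . X X X
    . . . . . . . . X
T2:
  2·area = 32  (B↔C swapped to make it positive)
  edge (14, 0)→(6, 8): d=(-8,8) inclusive
  edge (6, 8)→(0, 10): d=(-6,2) inclusive
  edge (0, 10)→(14, 0): d=(14,-10) inclusive
    (6,0)@(13, 1): e=[0,28,4] → X  [on edge]
    (7,0)@(15, 1): e=[-16,24,24] → .
    (5,1)@(11, 3): e=[0,20,12] → X  [on edge]
    (6,1)@(13, 3): e=[-16,16,32] → .
    (3,2)@(7, 5): e=[16,16,0] → X  [on edge]
    (4,2)@(9, 5): e=[0,12,20] → X  [on edge]
    (5,2)@(11, 5): e=[-16,8,40] → .
    (7,2)@(15, 5): e=[-48,0,80] → .  [on edge]
    (2,3)@(5, 7): e=[16,8,8] → X
    (3,3)@(7, 7): e=[0,4,28] → X  [on edge]
    (4,3)@(9, 7): e=[-16,0,48] → .  [on edge]
    (1,4)@(3, 9): e=[16,0,16] → X  [on edge]
    (2,4)@(5, 9): e=[0,-4,36] → .  [on edge]
    (1,5)@(3, 11): e=[0,-12,44] → .  [on edge]
  covered (7 px):
    . . . . . . X . .
    . . . . . X . . .
    . . . X X . . . .
    . . X X . . . . .
    . X . . . . . . .
    . . . . . . . . .

Z-buffer (winner per pixel, '.' = empty):
  . . . . . . 2 . .
  . 1 0 . . 2 . . .
  . . . 2 2 1 . . .
  . . 2 2 1 1 1 1 .
  . 2 . . . . 1 1 1
  . . . . . . . . 1

Result: 1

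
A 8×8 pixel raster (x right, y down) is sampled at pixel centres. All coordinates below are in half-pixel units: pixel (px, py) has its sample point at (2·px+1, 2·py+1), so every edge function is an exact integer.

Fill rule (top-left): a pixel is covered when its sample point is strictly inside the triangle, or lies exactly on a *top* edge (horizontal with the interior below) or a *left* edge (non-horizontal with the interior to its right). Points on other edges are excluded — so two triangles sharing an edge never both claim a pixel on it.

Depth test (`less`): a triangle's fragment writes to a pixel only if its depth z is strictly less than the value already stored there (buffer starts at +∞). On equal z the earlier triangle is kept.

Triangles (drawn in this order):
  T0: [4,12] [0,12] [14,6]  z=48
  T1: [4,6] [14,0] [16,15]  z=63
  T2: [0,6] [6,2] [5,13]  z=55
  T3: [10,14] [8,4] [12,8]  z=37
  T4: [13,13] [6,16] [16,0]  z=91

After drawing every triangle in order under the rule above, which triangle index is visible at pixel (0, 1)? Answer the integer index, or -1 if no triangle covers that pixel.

T0:
  2·area = 24
  edge (4, 12)→(0, 12): d=(-4,0) right/bottom  bias=-1
  edge (0, 12)→(14, 6): d=(14,-6) top-left  bias=+0
  edge (14, 6)→(4, 12): d=(-10,6) right/bottom  bias=-1
    (3,4)@(7, 9): e=[12,0,12] → #  [on edge]
    (4,4)@(9, 9): e=[12,12,0] → ·  [on edge]
    (1,5)@(3, 11): e=[4,4,16] → #
    (2,5)@(5, 11): e=[4,16,4] → #
    (3,5)@(7, 11): e=[4,28,-8] → ·
    (1,6)@(3, 13): e=[-4,32,-4] → ·
    (2,6)@(5, 13): e=[-4,44,-16] → ·
  covered (3 px):
    · · · · · · · ·
    · · · · · · · ·
    · · · · · · · ·
    · · · · · · · ·
    · · · # · · · ·
    · # # · · · · ·
    · · · · · · · ·
    · · · · · · · ·
T1:
  2·area = 162
  edge (4, 6)→(14, 0): d=(10,-6) top-left  bias=+0
  edge (14, 0)→(16, 15): d=(2,15) right/bottom  bias=-1
  edge (16, 15)→(4, 6): d=(-12,-9) top-left  bias=+0
    (6,0)@(13, 1): e=[4,17,141] → #
    (7,0)@(15, 1): e=[16,-13,159] → ·
    (4,1)@(9, 3): e=[0,81,81] → #  [on edge]
    (5,1)@(11, 3): e=[12,51,99] → #
    (7,1)@(15, 3): e=[36,-9,135] → ·
    (3,2)@(7, 5): e=[8,115,39] → #
    (7,2)@(15, 5): e=[56,-5,111] → ·
    (3,3)@(7, 7): e=[28,119,15] → #
    (7,3)@(15, 7): e=[76,-1,87] → ·
    (3,4)@(7, 9): e=[48,123,-9] → ·
    (4,4)@(9, 9): e=[60,93,9] → #
    (7,4)@(15, 9): e=[96,3,63] → #
  covered (20 px):
    · · · · · · # ·
    · · · · # # # ·
    · · · # # # # ·
    · · · # # # # ·
    · · · · # # # #
    · · · · · # # #
    · · · · · · · #
    · · · · · · · ·
T2:
  2·area = 62
  edge (0, 6)→(6, 2): d=(6,-4) top-left  bias=+0
  edge (6, 2)→(5, 13): d=(-1,11) right/bottom  bias=-1
  edge (5, 13)→(0, 6): d=(-5,-7) top-left  bias=+0
    (2,1)@(5, 3): e=[2,10,50] → #
    (3,1)@(7, 3): e=[10,-12,64] → ·
    (1,2)@(3, 5): e=[6,30,26] → #
    (3,2)@(7, 5): e=[22,-14,54] → ·
    (0,3)@(1, 7): e=[10,50,2] → #
    (3,3)@(7, 7): e=[34,-16,44] → ·
    (0,4)@(1, 9): e=[22,48,-8] → ·
    (1,4)@(3, 9): e=[30,26,6] → #
    (3,4)@(7, 9): e=[46,-18,34] → ·
    (1,5)@(3, 11): e=[42,24,-4] → ·
    (2,5)@(5, 11): e=[50,2,10] → #
    (3,5)@(7, 11): e=[58,-20,24] → ·
    (2,6)@(5, 13): e=[62,0,0] → ·  [on edge]
  covered (9 px):
    · · · · · · · ·
    · · # · · · · ·
    · # # · · · · ·
    # # # · · · · ·
    · # # · · · · ·
    · · # · · · · ·
    · · · · · · · ·
    · · · · · · · ·
T3:
  2·area = 32
  edge (10, 14)→(8, 4): d=(-2,-10) top-left  bias=+0
  edge (8, 4)→(12, 8): d=(4,4) right/bottom  bias=-1
  edge (12, 8)→(10, 14): d=(-2,6) right/bottom  bias=-1
    (2,0)@(5, 1): e=[-24,0,56] → ·  [on edge]
    (3,1)@(7, 3): e=[-8,0,40] → ·  [on edge]
    (4,2)@(9, 5): e=[8,0,24] → ·  [on edge]
    (6,2)@(13, 5): e=[48,-16,0] → ·  [on edge]
    (4,3)@(9, 7): e=[4,8,20] → #
    (5,3)@(11, 7): e=[24,0,8] → ·  [on edge]
    (4,4)@(9, 9): e=[0,16,16] → #  [on edge]
    (5,4)@(11, 9): e=[20,8,4] → #
    (6,4)@(13, 9): e=[40,0,-8] → ·  [on edge]
    (4,5)@(9, 11): e=[-4,24,12] → ·
    (5,5)@(11, 11): e=[16,16,0] → ·  [on edge]
    (7,5)@(15, 11): e=[56,0,-24] → ·  [on edge]
  covered (3 px):
    · · · · · · · ·
    · · · · · · · ·
    · · · · · · · ·
    · · · · # · · ·
    · · · · # # · ·
    · · · · · · · ·
    · · · · · · · ·
    · · · · · · · ·
T4:
  2·area = 82
  edge (13, 13)→(6, 16): d=(-7,3) right/bottom  bias=-1
  edge (6, 16)→(16, 0): d=(10,-16) top-left  bias=+0
  edge (16, 0)→(13, 13): d=(-3,13) right/bottom  bias=-1
    (7,1)@(15, 3): e=[64,14,4] → #
    (6,2)@(13, 5): e=[56,2,24] → #
    (7,2)@(15, 5): e=[50,34,-2] → ·
    (6,3)@(13, 7): e=[42,22,18] → #
    (7,3)@(15, 7): e=[36,54,-8] → ·
    (5,4)@(11, 9): e=[34,10,38] → #
    (7,4)@(15, 9): e=[22,74,-14] → ·
    (5,5)@(11, 11): e=[20,30,32] → #
    (7,5)@(15, 11): e=[8,94,-20] → ·
    (4,6)@(9, 13): e=[12,18,52] → #
    (6,6)@(13, 13): e=[0,82,0] → ·  [on edge]
    (3,7)@(7, 15): e=[4,6,72] → #
  covered (10 px):
    · · · · · · · ·
    · · · · · · · #
    · · · · · · # ·
    · · · · · · # ·
    · · · · · # # ·
    · · · · · # # ·
    · · · · # # · ·
    · · · # · · · ·

Z-buffer (winner per pixel, '.' = empty):
  . . . . . . 1 .
  . . 2 . 1 1 1 4
  . 2 2 1 1 1 1 .
  2 2 2 1 3 1 1 .
  . 2 2 0 3 3 1 1
  . 0 0 . . 1 1 1
  . . . . 4 4 . 1
  . . . 4 . . . .

Final: -1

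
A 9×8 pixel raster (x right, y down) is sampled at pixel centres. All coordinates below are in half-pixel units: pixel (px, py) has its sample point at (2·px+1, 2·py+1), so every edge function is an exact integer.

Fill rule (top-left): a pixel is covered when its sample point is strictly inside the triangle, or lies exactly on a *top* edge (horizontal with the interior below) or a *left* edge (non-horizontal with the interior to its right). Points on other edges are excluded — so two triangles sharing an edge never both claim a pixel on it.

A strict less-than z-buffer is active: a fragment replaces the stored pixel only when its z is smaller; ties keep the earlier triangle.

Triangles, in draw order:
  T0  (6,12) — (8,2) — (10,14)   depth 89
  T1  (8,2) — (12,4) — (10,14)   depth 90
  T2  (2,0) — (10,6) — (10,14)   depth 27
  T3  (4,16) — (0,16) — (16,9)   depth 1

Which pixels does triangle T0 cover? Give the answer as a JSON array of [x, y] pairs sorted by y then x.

T0:
  2·area = 44
  edge (6, 12)→(8, 2): d=(2,-10) top-left  bias=+0
  edge (8, 2)→(10, 14): d=(2,12) right/bottom  bias=-1
  edge (10, 14)→(6, 12): d=(-4,-2) top-left  bias=+0
    (3,3)@(7, 7): e=[0,22,22] → #  [on edge]
    (4,3)@(9, 7): e=[20,-2,26] → ·
    (3,4)@(7, 9): e=[4,26,14] → #
    (4,4)@(9, 9): e=[24,2,18] → #
    (5,4)@(11, 9): e=[44,-22,22] → ·
    (3,5)@(7, 11): e=[8,30,6] → #
    (5,5)@(11, 11): e=[48,-18,14] → ·
    (3,6)@(7, 13): e=[12,34,-2] → ·
    (4,6)@(9, 13): e=[32,10,2] → #
    (5,6)@(11, 13): e=[52,-14,6] → ·
    (4,7)@(9, 15): e=[36,14,-6] → ·
  covered (6 px):
    · · · · · · · · ·
    · · · · · · · · ·
    · · · · · · · · ·
    · · · # · · · · ·
    · · · # # · · · ·
    · · · # # · · · ·
    · · · · # · · · ·
    · · · · · · · · ·
T1:
  2·area = 44
  edge (8, 2)→(12, 4): d=(4,2) right/bottom  bias=-1
  edge (12, 4)→(10, 14): d=(-2,10) right/bottom  bias=-1
  edge (10, 14)→(8, 2): d=(-2,-12) top-left  bias=+0
    (4,1)@(9, 3): e=[2,32,10] → #
    (5,1)@(11, 3): e=[-2,12,34] → ·
    (4,2)@(9, 5): e=[10,28,6] → #
    (5,2)@(11, 5): e=[6,8,30] → #
    (6,2)@(13, 5): e=[2,-12,54] → ·
    (4,3)@(9, 7): e=[18,24,2] → #
    (6,3)@(13, 7): e=[10,-16,50] → ·
    (4,4)@(9, 9): e=[26,20,-2] → ·
    (5,4)@(11, 9): e=[22,0,22] → ·  [on edge]
  covered (5 px):
    · · · · · · · · ·
    · · · · # · · · ·
    · · · · # # · · ·
    · · · · # # · · ·
    · · · · · · · · ·
    · · · · · · · · ·
    · · · · · · · · ·
    · · · · · · · · ·
T2:
  2·area = 64
  edge (2, 0)→(10, 6): d=(8,6) right/bottom  bias=-1
  edge (10, 6)→(10, 14): d=(0,8) right/bottom  bias=-1
  edge (10, 14)→(2, 0): d=(-8,-14) top-left  bias=+0
    (1,0)@(3, 1): e=[2,56,6] → #
    (2,0)@(5, 1): e=[-10,40,34] → ·
    (1,1)@(3, 3): e=[18,56,-10] → ·
    (2,1)@(5, 3): e=[6,40,18] → #
    (3,1)@(7, 3): e=[-6,24,46] → ·
    (2,2)@(5, 5): e=[22,40,2] → #
    (3,2)@(7, 5): e=[10,24,30] → #
    (4,2)@(9, 5): e=[-2,8,58] → ·
    (2,3)@(5, 7): e=[38,40,-14] → ·
    (3,3)@(7, 7): e=[26,24,14] → #
    (4,3)@(9, 7): e=[14,8,42] → #
    (5,3)@(11, 7): e=[2,-8,70] → ·
  covered (8 px):
    · # · · · · · · ·
    · · # · · · · · ·
    · · # # · · · · ·
    · · · # # · · · ·
    · · · · # · · · ·
    · · · · # · · · ·
    · · · · · · · · ·
    · · · · · · · · ·
T3:
  2·area = 28
  edge (4, 16)→(0, 16): d=(-4,0) right/bottom  bias=-1
  edge (0, 16)→(16, 9): d=(16,-7) top-left  bias=+0
  edge (16, 9)→(4, 16): d=(-12,7) right/bottom  bias=-1
    (3,6)@(7, 13): e=[12,1,15] → #
    (4,6)@(9, 13): e=[12,15,1] → #
    (5,6)@(11, 13): e=[12,29,-13] → ·
    (1,7)@(3, 15): e=[4,5,19] → #
    (2,7)@(5, 15): e=[4,19,5] → #
    (3,7)@(7, 15): e=[4,33,-9] → ·
    (4,7)@(9, 15): e=[4,47,-23] → ·
  covered (4 px):
    · · · · · · · · ·
    · · · · · · · · ·
    · · · · · · · · ·
    · · · · · · · · ·
    · · · · · · · · ·
    · · · · · · · · ·
    · · · # # · · · ·
    · # # · · · · · ·

Answer: [[3,3],[3,4],[4,4],[3,5],[4,5],[4,6]]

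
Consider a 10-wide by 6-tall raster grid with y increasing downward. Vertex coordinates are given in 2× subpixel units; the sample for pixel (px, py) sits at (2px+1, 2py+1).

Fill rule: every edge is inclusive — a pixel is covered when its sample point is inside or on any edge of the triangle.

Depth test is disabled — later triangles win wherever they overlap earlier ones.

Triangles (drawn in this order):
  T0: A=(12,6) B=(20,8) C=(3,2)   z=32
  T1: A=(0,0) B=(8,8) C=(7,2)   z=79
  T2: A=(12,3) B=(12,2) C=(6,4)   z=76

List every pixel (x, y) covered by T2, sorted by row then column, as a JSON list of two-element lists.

T0:
  2·area = 14  (B↔C swapped to make it positive)
  edge (12, 6)→(3, 2): d=(-9,-4) inclusive
  edge (3, 2)→(20, 8): d=(17,6) inclusive
  edge (20, 8)→(12, 6): d=(-8,-2) inclusive
    (5,2)@(11, 5): e=[5,3,6] → #
    (6,2)@(13, 5): e=[13,-9,10] → ·
    (5,3)@(11, 7): e=[-13,37,-10] → ·
    (8,3)@(17, 7): e=[11,1,2] → #
    (9,3)@(19, 7): e=[19,-11,6] → ·
    (8,4)@(17, 9): e=[-7,35,-14] → ·
  covered (2 px):
    · · · · · · · · · ·
    · · · · · · · · · ·
    · · · · · # · · · ·
    · · · · · · · · # ·
    · · · · · · · · · ·
    · · · · · · · · · ·
T1:
  2·area = 40  (B↔C swapped to make it positive)
  edge (0, 0)→(7, 2): d=(7,2) inclusive
  edge (7, 2)→(8, 8): d=(1,6) inclusive
  edge (8, 8)→(0, 0): d=(-8,-8) inclusive
    (0,0)@(1, 1): e=[5,35,0] → #  [on edge]
    (1,0)@(3, 1): e=[1,23,16] → #
    (2,0)@(5, 1): e=[-3,11,32] → ·
    (0,1)@(1, 3): e=[19,37,-16] → ·
    (1,1)@(3, 3): e=[15,25,0] → #  [on edge]
    (2,1)@(5, 3): e=[11,13,16] → #
    (3,1)@(7, 3): e=[7,1,32] → #
    (4,1)@(9, 3): e=[3,-11,48] → ·
    (1,2)@(3, 5): e=[29,27,-16] → ·
    (2,2)@(5, 5): e=[25,15,0] → #  [on edge]
    (4,2)@(9, 5): e=[17,-9,32] → ·
    (2,3)@(5, 7): e=[39,17,-16] → ·
    (3,3)@(7, 7): e=[35,5,0] → #  [on edge]
    (4,4)@(9, 9): e=[45,-5,0] → ·  [on edge]
    (5,5)@(11, 11): e=[55,-15,0] → ·  [on edge]
  covered (8 px):
    # # · · · · · · · ·
    · # # # · · · · · ·
    · · # # · · · · · ·
    · · · # · · · · · ·
    · · · · · · · · · ·
    · · · · · · · · · ·
T2:
  2·area = 6  (B↔C swapped to make it positive)
  edge (12, 3)→(6, 4): d=(-6,1) inclusive
  edge (6, 4)→(12, 2): d=(6,-2) inclusive
  edge (12, 2)→(12, 3): d=(0,1) inclusive
    (7,0)@(15, 1): e=[9,0,-3] → ·  [on edge]
    (4,1)@(9, 3): e=[3,0,3] → #  [on edge]
    (5,1)@(11, 3): e=[1,4,1] → #
    (6,1)@(13, 3): e=[-1,8,-1] → ·
    (1,2)@(3, 5): e=[-3,0,9] → ·  [on edge]
    (4,2)@(9, 5): e=[-9,12,3] → ·
    (5,2)@(11, 5): e=[-11,16,1] → ·
  covered (2 px):
    · · · · · · · · · ·
    · · · · # # · · · ·
    · · · · · · · · · ·
    · · · · · · · · · ·
    · · · · · · · · · ·
    · · · · · · · · · ·

Answer: [[4,1],[5,1]]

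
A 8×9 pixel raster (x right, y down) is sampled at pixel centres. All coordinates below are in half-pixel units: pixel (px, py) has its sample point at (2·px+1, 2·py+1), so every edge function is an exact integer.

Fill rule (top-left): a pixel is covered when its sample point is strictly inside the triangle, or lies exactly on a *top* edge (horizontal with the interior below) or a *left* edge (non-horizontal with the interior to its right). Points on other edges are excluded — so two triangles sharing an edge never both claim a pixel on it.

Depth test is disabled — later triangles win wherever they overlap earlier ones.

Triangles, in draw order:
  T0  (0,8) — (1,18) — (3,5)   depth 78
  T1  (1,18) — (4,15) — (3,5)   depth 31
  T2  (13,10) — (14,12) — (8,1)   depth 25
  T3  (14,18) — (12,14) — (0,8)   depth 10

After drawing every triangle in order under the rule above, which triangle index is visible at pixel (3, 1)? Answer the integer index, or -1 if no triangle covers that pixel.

T0:
  2·area = 33  (B↔C swapped to make it positive)
  edge (0, 8)→(3, 5): d=(3,-3) top-left  bias=+0
  edge (3, 5)→(1, 18): d=(-2,13) right/bottom  bias=-1
  edge (1, 18)→(0, 8): d=(-1,-10) top-left  bias=+0
    (3,0)@(7, 1): e=[0,-44,77] → ·  [on edge]
    (2,1)@(5, 3): e=[0,-22,55] → ·  [on edge]
    (1,2)@(3, 5): e=[0,0,33] → ·  [on edge]
    (0,3)@(1, 7): e=[0,22,11] → #  [on edge]
    (1,3)@(3, 7): e=[6,-4,31] → ·
    (0,4)@(1, 9): e=[6,18,9] → #
    (1,4)@(3, 9): e=[12,-8,29] → ·
    (0,5)@(1, 11): e=[12,14,7] → #
    (1,5)@(3, 11): e=[18,-12,27] → ·
    (0,6)@(1, 13): e=[18,10,5] → #
    (1,6)@(3, 13): e=[24,-16,25] → ·
    (0,7)@(1, 15): e=[24,6,3] → #
  covered (6 px):
    · · · · · · · ·
    · · · · · · · ·
    · · · · · · · ·
    # · · · · · · ·
    # · · · · · · ·
    # · · · · · · ·
    # · · · · · · ·
    # · · · · · · ·
    # · · · · · · ·
T1:
  2·area = 33  (B↔C swapped to make it positive)
  edge (1, 18)→(3, 5): d=(2,-13) top-left  bias=+0
  edge (3, 5)→(4, 15): d=(1,10) right/bottom  bias=-1
  edge (4, 15)→(1, 18): d=(-3,3) right/bottom  bias=-1
    (1,2)@(3, 5): e=[0,0,33] → ·  [on edge]
    (1,3)@(3, 7): e=[4,2,27] → #
    (2,3)@(5, 7): e=[30,-18,21] → ·
    (1,4)@(3, 9): e=[8,4,21] → #
    (2,4)@(5, 9): e=[34,-16,15] → ·
    (1,5)@(3, 11): e=[12,6,15] → #
    (2,5)@(5, 11): e=[38,-14,9] → ·
    (1,6)@(3, 13): e=[16,8,9] → #
    (2,6)@(5, 13): e=[42,-12,3] → ·
    (1,7)@(3, 15): e=[20,10,3] → #
    (2,7)@(5, 15): e=[46,-10,-3] → ·
    (1,8)@(3, 17): e=[24,12,-3] → ·
  covered (5 px):
    · · · · · · · ·
    · · · · · · · ·
    · · · · · · · ·
    · # · · · · · ·
    · # · · · · · ·
    · # · · · · · ·
    · # · · · · · ·
    · # · · · · · ·
    · · · · · · · ·
T2:
  2·area = 1
  edge (13, 10)→(14, 12): d=(1,2) right/bottom  bias=-1
  edge (14, 12)→(8, 1): d=(-6,-11) top-left  bias=+0
  edge (8, 1)→(13, 10): d=(5,9) right/bottom  bias=-1
  covered (0 px):
    · · · · · · · ·
    · · · · · · · ·
    · · · · · · · ·
    · · · · · · · ·
    · · · · · · · ·
    · · · · · · · ·
    · · · · · · · ·
    · · · · · · · ·
    · · · · · · · ·
T3:
  2·area = 36  (B↔C swapped to make it positive)
  edge (14, 18)→(0, 8): d=(-14,-10) top-left  bias=+0
  edge (0, 8)→(12, 14): d=(12,6) right/bottom  bias=-1
  edge (12, 14)→(14, 18): d=(2,4) right/bottom  bias=-1
    (2,5)@(5, 11): e=[8,6,22] → #
    (3,5)@(7, 11): e=[28,-6,14] → ·
    (2,6)@(5, 13): e=[-20,30,26] → ·
    (3,6)@(7, 13): e=[0,18,18] → #  [on edge]
    (4,6)@(9, 13): e=[20,6,10] → #
    (5,6)@(11, 13): e=[40,-6,2] → ·
    (3,7)@(7, 15): e=[-28,42,22] → ·
    (4,7)@(9, 15): e=[-8,30,14] → ·
    (5,7)@(11, 15): e=[12,18,6] → #
    (6,7)@(13, 15): e=[32,6,-2] → ·
    (5,8)@(11, 17): e=[-16,42,10] → ·
    (6,8)@(13, 17): e=[4,30,2] → #
  covered (5 px):
    · · · · · · · ·
    · · · · · · · ·
    · · · · · · · ·
    · · · · · · · ·
    · · · · · · · ·
    · · # · · · · ·
    · · · # # · · ·
    · · · · · # · ·
    · · · · · · # ·

Z-buffer (winner per pixel, '.' = empty):
  . . . . . . . .
  . . . . . . . .
  . . . . . . . .
  0 1 . . . . . .
  0 1 . . . . . .
  0 1 3 . . . . .
  0 1 . 3 3 . . .
  0 1 . . . 3 . .
  0 . . . . . 3 .

Answer: -1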